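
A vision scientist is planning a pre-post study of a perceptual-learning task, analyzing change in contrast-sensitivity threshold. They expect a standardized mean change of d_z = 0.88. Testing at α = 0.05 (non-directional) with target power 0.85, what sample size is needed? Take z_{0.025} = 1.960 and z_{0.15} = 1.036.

For a paired (one-sample on differences) test: n = ((z_{α/2} + z_β) / d)².
z_{α/2} + z_β = 1.960 + 1.036 = 2.996.
n = (2.996 / 0.88)² = 3.405² = 11.59.
Round up.

n = 12 pairs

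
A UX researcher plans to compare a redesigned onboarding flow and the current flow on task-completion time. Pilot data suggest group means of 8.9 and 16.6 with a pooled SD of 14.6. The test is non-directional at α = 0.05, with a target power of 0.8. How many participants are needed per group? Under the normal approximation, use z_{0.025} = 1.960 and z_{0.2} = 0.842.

n = 57 per group

Cohen's d = |M₁ − M₂| / SD_pooled = |8.9 − 16.6| / 14.6 = 7.7 / 14.6 = 0.527.
For two independent groups with equal n: n = 2·((z_{α/2} + z_β) / d)².
z_{α/2} + z_β = 1.960 + 0.842 = 2.802.
n = 2 × (2.802 / 0.527)² = 2 × 5.317² = 2 × 28.27 = 56.5.
Round up to the next whole participant.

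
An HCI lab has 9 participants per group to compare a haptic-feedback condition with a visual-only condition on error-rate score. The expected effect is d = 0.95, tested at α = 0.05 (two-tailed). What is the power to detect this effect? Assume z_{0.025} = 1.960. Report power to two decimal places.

For two equal groups, power = Φ(d·√(n/2) − z_{α/2}).
d·√(n/2) = 0.95 × √(9/2) = 0.95 × 2.121 = 2.015.
z_β = 2.015 − 1.960 = 0.055.
Power = Φ(0.055) = 0.522.

power ≈ 0.52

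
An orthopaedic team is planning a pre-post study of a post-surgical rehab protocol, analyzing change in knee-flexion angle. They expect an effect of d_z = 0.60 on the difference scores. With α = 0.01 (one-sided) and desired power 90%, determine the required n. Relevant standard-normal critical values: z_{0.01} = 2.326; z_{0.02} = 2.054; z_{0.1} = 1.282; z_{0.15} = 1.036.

For a paired (one-sample on differences) test: n = ((z_{α} + z_β) / d)².
z_{α} + z_β = 2.326 + 1.282 = 3.608.
n = (3.608 / 0.60)² = 6.013² = 36.16.
Round up.

n = 37 pairs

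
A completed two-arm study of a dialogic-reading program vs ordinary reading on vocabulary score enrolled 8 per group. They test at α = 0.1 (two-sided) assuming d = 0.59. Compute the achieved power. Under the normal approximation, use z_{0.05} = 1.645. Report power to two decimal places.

For two equal groups, power = Φ(d·√(n/2) − z_{α/2}).
d·√(n/2) = 0.59 × √(8/2) = 0.59 × 2.000 = 1.180.
z_β = 1.180 − 1.645 = -0.465.
Power = Φ(-0.465) = 0.321.

power ≈ 0.32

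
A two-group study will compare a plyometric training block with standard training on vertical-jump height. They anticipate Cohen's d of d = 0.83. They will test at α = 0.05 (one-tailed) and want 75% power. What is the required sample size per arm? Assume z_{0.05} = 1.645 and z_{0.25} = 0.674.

n = 16 per group

For two independent groups with equal n: n = 2·((z_{α} + z_β) / d)².
z_{α} + z_β = 1.645 + 0.674 = 2.319.
n = 2 × (2.319 / 0.83)² = 2 × 2.794² = 2 × 7.81 = 15.6.
Round up to the next whole participant.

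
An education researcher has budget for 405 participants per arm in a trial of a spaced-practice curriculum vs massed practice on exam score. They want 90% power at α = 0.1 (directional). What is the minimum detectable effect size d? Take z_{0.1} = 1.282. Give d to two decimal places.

d_min ≈ 0.18

For two independent groups of n = 405 each: d_min = (z_{α} + z_β)·√(2/n).
z-sum = 1.282 + 1.282 = 2.564.
d_min = 2.564 × √(2/405) = 2.564 × 0.0703 = 0.180.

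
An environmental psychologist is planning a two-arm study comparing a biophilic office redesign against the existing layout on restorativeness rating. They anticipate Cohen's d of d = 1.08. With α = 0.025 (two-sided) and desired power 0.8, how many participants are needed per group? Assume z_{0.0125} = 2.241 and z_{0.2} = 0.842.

For two independent groups with equal n: n = 2·((z_{α/2} + z_β) / d)².
z_{α/2} + z_β = 2.241 + 0.842 = 3.083.
n = 2 × (3.083 / 1.08)² = 2 × 2.855² = 2 × 8.15 = 16.3.
Round up to the next whole participant.

n = 17 per group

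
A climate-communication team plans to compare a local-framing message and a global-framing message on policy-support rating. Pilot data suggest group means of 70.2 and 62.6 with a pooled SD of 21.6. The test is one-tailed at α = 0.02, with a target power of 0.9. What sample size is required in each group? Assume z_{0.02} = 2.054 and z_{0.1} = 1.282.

n = 180 per group

Cohen's d = |M₁ − M₂| / SD_pooled = |70.2 − 62.6| / 21.6 = 7.6 / 21.6 = 0.352.
For two independent groups with equal n: n = 2·((z_{α} + z_β) / d)².
z_{α} + z_β = 2.054 + 1.282 = 3.336.
n = 2 × (3.336 / 0.352)² = 2 × 9.477² = 2 × 89.82 = 179.6.
Round up to the next whole participant.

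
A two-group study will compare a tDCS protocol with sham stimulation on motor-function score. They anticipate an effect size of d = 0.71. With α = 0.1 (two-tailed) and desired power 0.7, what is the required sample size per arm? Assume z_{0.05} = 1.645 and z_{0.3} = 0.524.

n = 19 per group

For two independent groups with equal n: n = 2·((z_{α/2} + z_β) / d)².
z_{α/2} + z_β = 1.645 + 0.524 = 2.169.
n = 2 × (2.169 / 0.71)² = 2 × 3.055² = 2 × 9.33 = 18.7.
Round up to the next whole participant.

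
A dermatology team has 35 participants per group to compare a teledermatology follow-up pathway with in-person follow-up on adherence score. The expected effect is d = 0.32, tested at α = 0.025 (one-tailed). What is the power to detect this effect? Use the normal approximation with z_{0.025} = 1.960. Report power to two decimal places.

For two equal groups, power = Φ(d·√(n/2) − z_{α}).
d·√(n/2) = 0.32 × √(35/2) = 0.32 × 4.183 = 1.339.
z_β = 1.339 − 1.960 = -0.621.
Power = Φ(-0.621) = 0.267.

power ≈ 0.27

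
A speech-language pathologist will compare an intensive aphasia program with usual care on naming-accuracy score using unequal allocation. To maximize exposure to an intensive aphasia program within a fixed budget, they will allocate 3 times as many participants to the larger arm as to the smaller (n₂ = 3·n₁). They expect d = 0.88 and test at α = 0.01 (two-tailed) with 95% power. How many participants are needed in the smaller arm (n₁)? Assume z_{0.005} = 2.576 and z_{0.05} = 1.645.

With allocation ratio k = n₂/n₁ = 3, Var(x̄₁−x̄₂) = σ²(1/n₁ + 1/(k·n₁)) = σ²·(k+1)/(k·n₁).
So n₁ = (1 + 1/k)·((z_{α/2} + z_β)/d)² = 1.333 × (4.221/0.88)².
n₁ = 1.333 × 23.01 = 30.7.
Round up: n₁ = 31, giving n₂ = 3 × 31 = 93.

n₁ = 31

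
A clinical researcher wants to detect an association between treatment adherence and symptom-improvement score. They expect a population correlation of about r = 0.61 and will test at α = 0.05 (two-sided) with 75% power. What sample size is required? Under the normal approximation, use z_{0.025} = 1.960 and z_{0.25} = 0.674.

n = 17

Fisher's z: C = ½·ln((1+r)/(1−r)) = ½·ln(4.1282) = 0.7089.
n = ((z_{α/2} + z_β)/C)² + 3.
(1.960 + 0.674) / 0.7089 = 2.634 / 0.7089 = 3.716.
n = 3.716² + 3 = 13.81 + 3 = 16.8.
Round up.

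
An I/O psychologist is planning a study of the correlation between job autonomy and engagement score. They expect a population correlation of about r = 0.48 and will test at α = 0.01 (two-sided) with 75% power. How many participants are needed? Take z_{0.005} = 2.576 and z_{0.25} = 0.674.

n = 42

Fisher's z: C = ½·ln((1+r)/(1−r)) = ½·ln(2.8462) = 0.5230.
n = ((z_{α/2} + z_β)/C)² + 3.
(2.576 + 0.674) / 0.5230 = 3.250 / 0.5230 = 6.214.
n = 6.214² + 3 = 38.62 + 3 = 41.6.
Round up.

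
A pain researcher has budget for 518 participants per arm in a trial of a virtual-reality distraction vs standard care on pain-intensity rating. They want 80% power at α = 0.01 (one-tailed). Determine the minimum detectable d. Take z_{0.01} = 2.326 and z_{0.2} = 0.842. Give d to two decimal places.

For two independent groups of n = 518 each: d_min = (z_{α} + z_β)·√(2/n).
z-sum = 2.326 + 0.842 = 3.168.
d_min = 3.168 × √(2/518) = 3.168 × 0.0621 = 0.197.

d_min ≈ 0.20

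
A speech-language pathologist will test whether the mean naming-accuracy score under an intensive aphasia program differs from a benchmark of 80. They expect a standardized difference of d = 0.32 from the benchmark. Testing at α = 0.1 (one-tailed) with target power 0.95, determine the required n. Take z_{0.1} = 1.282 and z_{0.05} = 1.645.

For a one-sample test: n = ((z_{α} + z_β) / d)².
z_{α} + z_β = 1.282 + 1.645 = 2.927.
n = (2.927 / 0.32)² = 9.147² = 83.67.
Round up.

n = 84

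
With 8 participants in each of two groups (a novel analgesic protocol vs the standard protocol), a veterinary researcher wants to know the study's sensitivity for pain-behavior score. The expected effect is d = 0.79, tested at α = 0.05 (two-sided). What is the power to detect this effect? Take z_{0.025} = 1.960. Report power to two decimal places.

power ≈ 0.35

For two equal groups, power = Φ(d·√(n/2) − z_{α/2}).
d·√(n/2) = 0.79 × √(8/2) = 0.79 × 2.000 = 1.580.
z_β = 1.580 − 1.960 = -0.380.
Power = Φ(-0.380) = 0.352.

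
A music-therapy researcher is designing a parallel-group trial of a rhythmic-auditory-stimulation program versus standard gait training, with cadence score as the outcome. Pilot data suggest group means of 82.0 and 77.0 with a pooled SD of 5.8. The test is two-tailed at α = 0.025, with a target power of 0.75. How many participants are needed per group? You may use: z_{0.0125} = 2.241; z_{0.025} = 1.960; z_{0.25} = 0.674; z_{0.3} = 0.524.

Cohen's d = |M₁ − M₂| / SD_pooled = |82.0 − 77.0| / 5.8 = 5.0 / 5.8 = 0.862.
For two independent groups with equal n: n = 2·((z_{α/2} + z_β) / d)².
z_{α/2} + z_β = 2.241 + 0.674 = 2.915.
n = 2 × (2.915 / 0.862)² = 2 × 3.382² = 2 × 11.44 = 22.9.
Round up to the next whole participant.

n = 23 per group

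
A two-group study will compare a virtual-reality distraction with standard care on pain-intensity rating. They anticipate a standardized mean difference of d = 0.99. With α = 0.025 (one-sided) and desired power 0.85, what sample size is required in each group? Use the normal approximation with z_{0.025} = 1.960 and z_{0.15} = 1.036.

n = 19 per group

For two independent groups with equal n: n = 2·((z_{α} + z_β) / d)².
z_{α} + z_β = 1.960 + 1.036 = 2.996.
n = 2 × (2.996 / 0.99)² = 2 × 3.026² = 2 × 9.16 = 18.3.
Round up to the next whole participant.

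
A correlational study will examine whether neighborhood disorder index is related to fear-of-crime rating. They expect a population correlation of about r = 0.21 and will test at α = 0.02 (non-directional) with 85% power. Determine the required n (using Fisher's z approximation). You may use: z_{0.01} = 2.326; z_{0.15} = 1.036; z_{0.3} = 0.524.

Fisher's z: C = ½·ln((1+r)/(1−r)) = ½·ln(1.5316) = 0.2132.
n = ((z_{α/2} + z_β)/C)² + 3.
(2.326 + 1.036) / 0.2132 = 3.362 / 0.2132 = 15.769.
n = 15.769² + 3 = 248.67 + 3 = 251.7.
Round up.

n = 252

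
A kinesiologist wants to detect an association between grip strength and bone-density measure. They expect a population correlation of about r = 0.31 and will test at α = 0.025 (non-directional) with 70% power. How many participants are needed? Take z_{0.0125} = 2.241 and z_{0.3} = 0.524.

n = 78

Fisher's z: C = ½·ln((1+r)/(1−r)) = ½·ln(1.8986) = 0.3205.
n = ((z_{α/2} + z_β)/C)² + 3.
(2.241 + 0.524) / 0.3205 = 2.765 / 0.3205 = 8.627.
n = 8.627² + 3 = 74.43 + 3 = 77.4.
Round up.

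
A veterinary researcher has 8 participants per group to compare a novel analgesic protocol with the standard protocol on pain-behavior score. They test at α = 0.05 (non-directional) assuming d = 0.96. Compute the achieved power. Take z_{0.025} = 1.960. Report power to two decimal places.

For two equal groups, power = Φ(d·√(n/2) − z_{α/2}).
d·√(n/2) = 0.96 × √(8/2) = 0.96 × 2.000 = 1.920.
z_β = 1.920 − 1.960 = -0.040.
Power = Φ(-0.040) = 0.484.

power ≈ 0.48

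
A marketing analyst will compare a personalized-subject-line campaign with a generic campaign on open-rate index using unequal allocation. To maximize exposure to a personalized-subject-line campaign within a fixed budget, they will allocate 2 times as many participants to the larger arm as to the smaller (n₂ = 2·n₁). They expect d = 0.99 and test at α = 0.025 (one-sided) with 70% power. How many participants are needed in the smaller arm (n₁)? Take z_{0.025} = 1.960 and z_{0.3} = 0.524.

n₁ = 10

With allocation ratio k = n₂/n₁ = 2, Var(x̄₁−x̄₂) = σ²(1/n₁ + 1/(k·n₁)) = σ²·(k+1)/(k·n₁).
So n₁ = (1 + 1/k)·((z_{α} + z_β)/d)² = 1.500 × (2.484/0.99)².
n₁ = 1.500 × 6.30 = 9.4.
Round up: n₁ = 10, giving n₂ = 2 × 10 = 20.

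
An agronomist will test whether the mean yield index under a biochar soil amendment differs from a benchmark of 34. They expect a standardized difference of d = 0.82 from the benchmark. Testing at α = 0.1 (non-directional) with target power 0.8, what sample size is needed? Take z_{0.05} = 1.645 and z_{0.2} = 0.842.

For a one-sample test: n = ((z_{α/2} + z_β) / d)².
z_{α/2} + z_β = 1.645 + 0.842 = 2.487.
n = (2.487 / 0.82)² = 3.033² = 9.20.
Round up.

n = 10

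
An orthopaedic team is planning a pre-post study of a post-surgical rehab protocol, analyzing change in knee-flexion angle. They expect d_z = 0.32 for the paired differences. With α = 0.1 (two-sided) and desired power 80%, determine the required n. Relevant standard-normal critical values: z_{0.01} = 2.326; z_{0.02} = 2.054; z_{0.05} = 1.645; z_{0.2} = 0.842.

For a paired (one-sample on differences) test: n = ((z_{α/2} + z_β) / d)².
z_{α/2} + z_β = 1.645 + 0.842 = 2.487.
n = (2.487 / 0.32)² = 7.772² = 60.40.
Round up.

n = 61 pairs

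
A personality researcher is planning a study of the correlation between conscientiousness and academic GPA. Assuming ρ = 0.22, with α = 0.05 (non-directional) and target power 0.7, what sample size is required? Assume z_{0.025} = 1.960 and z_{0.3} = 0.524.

Fisher's z: C = ½·ln((1+r)/(1−r)) = ½·ln(1.5641) = 0.2237.
n = ((z_{α/2} + z_β)/C)² + 3.
(1.960 + 0.524) / 0.2237 = 2.484 / 0.2237 = 11.104.
n = 11.104² + 3 = 123.30 + 3 = 126.3.
Round up.

n = 127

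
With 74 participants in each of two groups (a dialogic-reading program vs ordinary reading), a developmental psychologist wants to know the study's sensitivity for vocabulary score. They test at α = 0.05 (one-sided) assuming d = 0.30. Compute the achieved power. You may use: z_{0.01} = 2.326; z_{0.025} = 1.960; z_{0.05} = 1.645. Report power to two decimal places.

For two equal groups, power = Φ(d·√(n/2) − z_{α}).
d·√(n/2) = 0.30 × √(74/2) = 0.30 × 6.083 = 1.825.
z_β = 1.825 − 1.645 = 0.180.
Power = Φ(0.180) = 0.571.

power ≈ 0.57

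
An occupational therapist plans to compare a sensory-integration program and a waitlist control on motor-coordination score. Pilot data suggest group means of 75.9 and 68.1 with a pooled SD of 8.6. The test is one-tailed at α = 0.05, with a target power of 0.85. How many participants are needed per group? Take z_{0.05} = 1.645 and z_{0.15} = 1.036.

n = 18 per group

Cohen's d = |M₁ − M₂| / SD_pooled = |75.9 − 68.1| / 8.6 = 7.8 / 8.6 = 0.907.
For two independent groups with equal n: n = 2·((z_{α} + z_β) / d)².
z_{α} + z_β = 1.645 + 1.036 = 2.681.
n = 2 × (2.681 / 0.907)² = 2 × 2.956² = 2 × 8.74 = 17.5.
Round up to the next whole participant.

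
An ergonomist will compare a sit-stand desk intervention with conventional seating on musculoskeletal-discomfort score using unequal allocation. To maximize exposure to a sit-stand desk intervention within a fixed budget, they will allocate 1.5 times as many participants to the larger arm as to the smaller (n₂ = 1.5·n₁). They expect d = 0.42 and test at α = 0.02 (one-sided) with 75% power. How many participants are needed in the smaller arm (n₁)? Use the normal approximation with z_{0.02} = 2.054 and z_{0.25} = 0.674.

With allocation ratio k = n₂/n₁ = 1.5, Var(x̄₁−x̄₂) = σ²(1/n₁ + 1/(k·n₁)) = σ²·(k+1)/(k·n₁).
So n₁ = (1 + 1/k)·((z_{α} + z_β)/d)² = 1.667 × (2.728/0.42)².
n₁ = 1.667 × 42.19 = 70.3.
Round up: n₁ = 71, giving n₂ = ⌈1.5 × 71⌉ = ⌈106.5⌉ = 107.

n₁ = 71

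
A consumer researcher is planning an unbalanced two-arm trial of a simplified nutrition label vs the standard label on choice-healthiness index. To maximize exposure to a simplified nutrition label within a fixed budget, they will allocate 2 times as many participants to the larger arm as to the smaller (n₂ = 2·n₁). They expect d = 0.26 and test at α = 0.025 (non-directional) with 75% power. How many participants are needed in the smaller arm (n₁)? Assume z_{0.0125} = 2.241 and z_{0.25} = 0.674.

With allocation ratio k = n₂/n₁ = 2, Var(x̄₁−x̄₂) = σ²(1/n₁ + 1/(k·n₁)) = σ²·(k+1)/(k·n₁).
So n₁ = (1 + 1/k)·((z_{α/2} + z_β)/d)² = 1.500 × (2.915/0.26)².
n₁ = 1.500 × 125.70 = 188.5.
Round up: n₁ = 189, giving n₂ = 2 × 189 = 378.

n₁ = 189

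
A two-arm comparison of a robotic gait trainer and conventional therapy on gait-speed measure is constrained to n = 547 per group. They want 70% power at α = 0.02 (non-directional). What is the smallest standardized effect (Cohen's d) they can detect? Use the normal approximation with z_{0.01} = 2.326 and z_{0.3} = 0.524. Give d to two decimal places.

d_min ≈ 0.17

For two independent groups of n = 547 each: d_min = (z_{α/2} + z_β)·√(2/n).
z-sum = 2.326 + 0.524 = 2.850.
d_min = 2.850 × √(2/547) = 2.850 × 0.0605 = 0.172.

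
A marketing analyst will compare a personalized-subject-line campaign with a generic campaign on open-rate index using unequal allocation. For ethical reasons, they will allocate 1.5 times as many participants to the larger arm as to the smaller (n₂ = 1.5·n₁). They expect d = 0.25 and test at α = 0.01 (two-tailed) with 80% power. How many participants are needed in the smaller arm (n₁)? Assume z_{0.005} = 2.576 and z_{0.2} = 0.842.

With allocation ratio k = n₂/n₁ = 1.5, Var(x̄₁−x̄₂) = σ²(1/n₁ + 1/(k·n₁)) = σ²·(k+1)/(k·n₁).
So n₁ = (1 + 1/k)·((z_{α/2} + z_β)/d)² = 1.667 × (3.418/0.25)².
n₁ = 1.667 × 186.92 = 311.5.
Round up: n₁ = 312, giving n₂ = 1.5 × 312 = 468.

n₁ = 312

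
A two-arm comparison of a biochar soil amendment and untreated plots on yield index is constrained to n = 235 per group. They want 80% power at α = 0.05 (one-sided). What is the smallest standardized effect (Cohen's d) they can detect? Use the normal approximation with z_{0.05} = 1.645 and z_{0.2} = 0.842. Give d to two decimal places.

d_min ≈ 0.23

For two independent groups of n = 235 each: d_min = (z_{α} + z_β)·√(2/n).
z-sum = 1.645 + 0.842 = 2.487.
d_min = 2.487 × √(2/235) = 2.487 × 0.0923 = 0.229.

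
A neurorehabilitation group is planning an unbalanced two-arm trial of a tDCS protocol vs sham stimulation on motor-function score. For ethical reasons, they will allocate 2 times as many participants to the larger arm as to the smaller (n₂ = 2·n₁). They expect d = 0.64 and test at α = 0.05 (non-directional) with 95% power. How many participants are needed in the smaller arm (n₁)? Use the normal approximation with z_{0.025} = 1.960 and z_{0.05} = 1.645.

n₁ = 48

With allocation ratio k = n₂/n₁ = 2, Var(x̄₁−x̄₂) = σ²(1/n₁ + 1/(k·n₁)) = σ²·(k+1)/(k·n₁).
So n₁ = (1 + 1/k)·((z_{α/2} + z_β)/d)² = 1.500 × (3.605/0.64)².
n₁ = 1.500 × 31.73 = 47.6.
Round up: n₁ = 48, giving n₂ = 2 × 48 = 96.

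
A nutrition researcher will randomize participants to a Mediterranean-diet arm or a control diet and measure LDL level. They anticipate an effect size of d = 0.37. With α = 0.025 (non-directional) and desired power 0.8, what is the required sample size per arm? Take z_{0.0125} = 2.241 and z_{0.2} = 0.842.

For two independent groups with equal n: n = 2·((z_{α/2} + z_β) / d)².
z_{α/2} + z_β = 2.241 + 0.842 = 3.083.
n = 2 × (3.083 / 0.37)² = 2 × 8.332² = 2 × 69.43 = 138.9.
Round up to the next whole participant.

n = 139 per group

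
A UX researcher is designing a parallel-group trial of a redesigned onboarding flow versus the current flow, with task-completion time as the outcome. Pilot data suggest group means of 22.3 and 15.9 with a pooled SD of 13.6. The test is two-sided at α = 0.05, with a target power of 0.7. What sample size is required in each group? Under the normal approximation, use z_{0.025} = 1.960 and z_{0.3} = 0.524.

n = 56 per group

Cohen's d = |M₁ − M₂| / SD_pooled = |22.3 − 15.9| / 13.6 = 6.4 / 13.6 = 0.471.
For two independent groups with equal n: n = 2·((z_{α/2} + z_β) / d)².
z_{α/2} + z_β = 1.960 + 0.524 = 2.484.
n = 2 × (2.484 / 0.471)² = 2 × 5.274² = 2 × 27.81 = 55.6.
Round up to the next whole participant.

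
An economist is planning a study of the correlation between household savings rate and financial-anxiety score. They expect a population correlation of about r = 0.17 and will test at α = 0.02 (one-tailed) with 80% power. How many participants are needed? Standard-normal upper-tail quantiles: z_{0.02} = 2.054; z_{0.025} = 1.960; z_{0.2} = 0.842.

Fisher's z: C = ½·ln((1+r)/(1−r)) = ½·ln(1.4096) = 0.1717.
n = ((z_{α} + z_β)/C)² + 3.
(2.054 + 0.842) / 0.1717 = 2.896 / 0.1717 = 16.867.
n = 16.867² + 3 = 284.48 + 3 = 287.5.
Round up.

n = 288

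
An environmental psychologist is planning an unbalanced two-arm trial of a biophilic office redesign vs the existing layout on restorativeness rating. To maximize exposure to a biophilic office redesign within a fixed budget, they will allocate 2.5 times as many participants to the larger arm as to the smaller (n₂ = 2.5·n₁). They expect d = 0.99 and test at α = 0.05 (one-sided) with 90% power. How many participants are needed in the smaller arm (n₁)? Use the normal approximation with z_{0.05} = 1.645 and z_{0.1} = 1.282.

n₁ = 13

With allocation ratio k = n₂/n₁ = 2.5, Var(x̄₁−x̄₂) = σ²(1/n₁ + 1/(k·n₁)) = σ²·(k+1)/(k·n₁).
So n₁ = (1 + 1/k)·((z_{α} + z_β)/d)² = 1.400 × (2.927/0.99)².
n₁ = 1.400 × 8.74 = 12.2.
Round up: n₁ = 13, giving n₂ = ⌈2.5 × 13⌉ = ⌈32.5⌉ = 33.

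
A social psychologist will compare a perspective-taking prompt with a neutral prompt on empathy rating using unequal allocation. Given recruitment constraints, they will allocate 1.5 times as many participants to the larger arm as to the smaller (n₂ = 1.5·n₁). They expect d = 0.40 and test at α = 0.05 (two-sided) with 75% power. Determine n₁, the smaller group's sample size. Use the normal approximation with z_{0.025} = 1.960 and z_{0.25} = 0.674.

With allocation ratio k = n₂/n₁ = 1.5, Var(x̄₁−x̄₂) = σ²(1/n₁ + 1/(k·n₁)) = σ²·(k+1)/(k·n₁).
So n₁ = (1 + 1/k)·((z_{α/2} + z_β)/d)² = 1.667 × (2.634/0.40)².
n₁ = 1.667 × 43.36 = 72.3.
Round up: n₁ = 73, giving n₂ = ⌈1.5 × 73⌉ = ⌈109.5⌉ = 110.

n₁ = 73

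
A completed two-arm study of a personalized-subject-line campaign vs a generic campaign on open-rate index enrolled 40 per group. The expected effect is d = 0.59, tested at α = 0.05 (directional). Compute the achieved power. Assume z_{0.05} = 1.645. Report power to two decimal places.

power ≈ 0.84

For two equal groups, power = Φ(d·√(n/2) − z_{α}).
d·√(n/2) = 0.59 × √(40/2) = 0.59 × 4.472 = 2.639.
z_β = 2.639 − 1.645 = 0.994.
Power = Φ(0.994) = 0.840.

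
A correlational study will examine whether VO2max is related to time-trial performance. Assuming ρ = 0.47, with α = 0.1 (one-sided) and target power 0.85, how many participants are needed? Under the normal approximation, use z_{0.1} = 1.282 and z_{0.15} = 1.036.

Fisher's z: C = ½·ln((1+r)/(1−r)) = ½·ln(2.7736) = 0.5101.
n = ((z_{α} + z_β)/C)² + 3.
(1.282 + 1.036) / 0.5101 = 2.318 / 0.5101 = 4.544.
n = 4.544² + 3 = 20.65 + 3 = 23.6.
Round up.

n = 24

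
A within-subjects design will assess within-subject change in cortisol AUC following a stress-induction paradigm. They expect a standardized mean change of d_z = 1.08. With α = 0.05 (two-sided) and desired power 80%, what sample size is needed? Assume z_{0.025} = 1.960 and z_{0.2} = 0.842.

For a paired (one-sample on differences) test: n = ((z_{α/2} + z_β) / d)².
z_{α/2} + z_β = 1.960 + 0.842 = 2.802.
n = (2.802 / 1.08)² = 2.594² = 6.73.
Round up.

n = 7 pairs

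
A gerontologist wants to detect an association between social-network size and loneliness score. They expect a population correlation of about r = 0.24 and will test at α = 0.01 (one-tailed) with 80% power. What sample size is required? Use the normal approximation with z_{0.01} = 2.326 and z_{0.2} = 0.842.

Fisher's z: C = ½·ln((1+r)/(1−r)) = ½·ln(1.6316) = 0.2448.
n = ((z_{α} + z_β)/C)² + 3.
(2.326 + 0.842) / 0.2448 = 3.168 / 0.2448 = 12.941.
n = 12.941² + 3 = 167.47 + 3 = 170.5.
Round up.

n = 171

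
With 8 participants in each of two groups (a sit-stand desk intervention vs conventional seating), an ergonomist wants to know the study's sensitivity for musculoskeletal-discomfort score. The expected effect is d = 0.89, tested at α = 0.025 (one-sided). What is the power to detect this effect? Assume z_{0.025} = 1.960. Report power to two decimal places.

power ≈ 0.43

For two equal groups, power = Φ(d·√(n/2) − z_{α}).
d·√(n/2) = 0.89 × √(8/2) = 0.89 × 2.000 = 1.780.
z_β = 1.780 − 1.960 = -0.180.
Power = Φ(-0.180) = 0.429.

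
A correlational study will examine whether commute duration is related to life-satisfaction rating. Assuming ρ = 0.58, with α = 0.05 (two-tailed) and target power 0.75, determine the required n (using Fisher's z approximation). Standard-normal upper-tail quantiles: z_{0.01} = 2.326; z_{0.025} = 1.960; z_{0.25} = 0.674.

Fisher's z: C = ½·ln((1+r)/(1−r)) = ½·ln(3.7619) = 0.6625.
n = ((z_{α/2} + z_β)/C)² + 3.
(1.960 + 0.674) / 0.6625 = 2.634 / 0.6625 = 3.976.
n = 3.976² + 3 = 15.81 + 3 = 18.8.
Round up.

n = 19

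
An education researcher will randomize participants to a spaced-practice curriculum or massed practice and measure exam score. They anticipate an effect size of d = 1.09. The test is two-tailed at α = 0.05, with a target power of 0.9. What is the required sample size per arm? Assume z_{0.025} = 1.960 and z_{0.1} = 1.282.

n = 18 per group

For two independent groups with equal n: n = 2·((z_{α/2} + z_β) / d)².
z_{α/2} + z_β = 1.960 + 1.282 = 3.242.
n = 2 × (3.242 / 1.09)² = 2 × 2.974² = 2 × 8.85 = 17.7.
Round up to the next whole participant.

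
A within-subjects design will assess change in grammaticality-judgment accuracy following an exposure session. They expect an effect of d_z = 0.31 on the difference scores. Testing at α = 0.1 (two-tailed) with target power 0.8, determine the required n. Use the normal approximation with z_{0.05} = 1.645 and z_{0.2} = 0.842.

n = 65 pairs

For a paired (one-sample on differences) test: n = ((z_{α/2} + z_β) / d)².
z_{α/2} + z_β = 1.645 + 0.842 = 2.487.
n = (2.487 / 0.31)² = 8.023² = 64.36.
Round up.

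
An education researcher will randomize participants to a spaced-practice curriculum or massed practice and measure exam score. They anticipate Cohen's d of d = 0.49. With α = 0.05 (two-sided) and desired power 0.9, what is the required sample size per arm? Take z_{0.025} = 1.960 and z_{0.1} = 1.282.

For two independent groups with equal n: n = 2·((z_{α/2} + z_β) / d)².
z_{α/2} + z_β = 1.960 + 1.282 = 3.242.
n = 2 × (3.242 / 0.49)² = 2 × 6.616² = 2 × 43.78 = 87.6.
Round up to the next whole participant.

n = 88 per group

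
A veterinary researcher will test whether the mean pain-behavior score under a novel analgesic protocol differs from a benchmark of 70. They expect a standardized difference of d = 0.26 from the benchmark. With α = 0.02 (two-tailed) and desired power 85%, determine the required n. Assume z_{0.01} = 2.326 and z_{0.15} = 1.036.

For a one-sample test: n = ((z_{α/2} + z_β) / d)².
z_{α/2} + z_β = 2.326 + 1.036 = 3.362.
n = (3.362 / 0.26)² = 12.931² = 167.20.
Round up.

n = 168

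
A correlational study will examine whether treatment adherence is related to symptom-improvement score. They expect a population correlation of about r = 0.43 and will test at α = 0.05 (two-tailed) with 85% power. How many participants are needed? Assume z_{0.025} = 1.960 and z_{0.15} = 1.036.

Fisher's z: C = ½·ln((1+r)/(1−r)) = ½·ln(2.5088) = 0.4599.
n = ((z_{α/2} + z_β)/C)² + 3.
(1.960 + 1.036) / 0.4599 = 2.996 / 0.4599 = 6.514.
n = 6.514² + 3 = 42.44 + 3 = 45.4.
Round up.

n = 46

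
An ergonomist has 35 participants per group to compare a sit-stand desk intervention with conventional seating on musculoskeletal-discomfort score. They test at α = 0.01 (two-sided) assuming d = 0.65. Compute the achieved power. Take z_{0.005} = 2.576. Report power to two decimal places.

For two equal groups, power = Φ(d·√(n/2) − z_{α/2}).
d·√(n/2) = 0.65 × √(35/2) = 0.65 × 4.183 = 2.719.
z_β = 2.719 − 2.576 = 0.143.
Power = Φ(0.143) = 0.557.

power ≈ 0.56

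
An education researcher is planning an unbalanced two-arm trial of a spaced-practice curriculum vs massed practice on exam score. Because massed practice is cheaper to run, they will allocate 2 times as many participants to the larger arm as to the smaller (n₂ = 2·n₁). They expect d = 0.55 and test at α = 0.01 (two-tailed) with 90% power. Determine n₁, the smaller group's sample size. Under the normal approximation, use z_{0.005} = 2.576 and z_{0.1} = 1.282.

n₁ = 74

With allocation ratio k = n₂/n₁ = 2, Var(x̄₁−x̄₂) = σ²(1/n₁ + 1/(k·n₁)) = σ²·(k+1)/(k·n₁).
So n₁ = (1 + 1/k)·((z_{α/2} + z_β)/d)² = 1.500 × (3.858/0.55)².
n₁ = 1.500 × 49.20 = 73.8.
Round up: n₁ = 74, giving n₂ = 2 × 74 = 148.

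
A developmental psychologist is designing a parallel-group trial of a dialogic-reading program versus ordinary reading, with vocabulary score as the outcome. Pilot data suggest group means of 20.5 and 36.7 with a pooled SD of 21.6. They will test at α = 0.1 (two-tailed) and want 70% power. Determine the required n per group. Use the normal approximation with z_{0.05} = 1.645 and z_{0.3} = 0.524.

n = 17 per group

Cohen's d = |M₁ − M₂| / SD_pooled = |20.5 − 36.7| / 21.6 = 16.2 / 21.6 = 0.750.
For two independent groups with equal n: n = 2·((z_{α/2} + z_β) / d)².
z_{α/2} + z_β = 1.645 + 0.524 = 2.169.
n = 2 × (2.169 / 0.750)² = 2 × 2.892² = 2 × 8.36 = 16.7.
Round up to the next whole participant.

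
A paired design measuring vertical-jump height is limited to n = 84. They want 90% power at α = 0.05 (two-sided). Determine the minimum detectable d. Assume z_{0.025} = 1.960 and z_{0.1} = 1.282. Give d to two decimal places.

For a single sample (or paired design) of n = 84: d_min = (z_{α/2} + z_β)/√n.
z-sum = 1.960 + 1.282 = 3.242.
d_min = 3.242 / √84 = 3.242 / 9.165 = 0.354.

d_min ≈ 0.35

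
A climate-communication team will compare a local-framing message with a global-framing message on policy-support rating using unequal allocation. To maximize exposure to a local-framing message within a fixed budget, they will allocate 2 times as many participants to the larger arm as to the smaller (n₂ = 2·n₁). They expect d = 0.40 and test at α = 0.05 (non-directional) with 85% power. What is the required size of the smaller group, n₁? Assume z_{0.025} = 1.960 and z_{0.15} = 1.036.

With allocation ratio k = n₂/n₁ = 2, Var(x̄₁−x̄₂) = σ²(1/n₁ + 1/(k·n₁)) = σ²·(k+1)/(k·n₁).
So n₁ = (1 + 1/k)·((z_{α/2} + z_β)/d)² = 1.500 × (2.996/0.40)².
n₁ = 1.500 × 56.10 = 84.2.
Round up: n₁ = 85, giving n₂ = 2 × 85 = 170.

n₁ = 85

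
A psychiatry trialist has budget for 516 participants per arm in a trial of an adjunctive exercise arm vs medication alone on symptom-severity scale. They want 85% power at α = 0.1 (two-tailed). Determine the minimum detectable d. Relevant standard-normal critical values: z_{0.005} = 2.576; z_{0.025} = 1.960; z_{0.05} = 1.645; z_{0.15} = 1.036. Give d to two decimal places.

For two independent groups of n = 516 each: d_min = (z_{α/2} + z_β)·√(2/n).
z-sum = 1.645 + 1.036 = 2.681.
d_min = 2.681 × √(2/516) = 2.681 × 0.0623 = 0.167.

d_min ≈ 0.17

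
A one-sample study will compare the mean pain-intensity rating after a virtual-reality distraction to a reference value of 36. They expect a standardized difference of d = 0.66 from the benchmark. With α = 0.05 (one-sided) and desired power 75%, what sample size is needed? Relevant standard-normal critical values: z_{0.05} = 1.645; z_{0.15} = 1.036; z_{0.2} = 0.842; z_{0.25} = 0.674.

n = 13

For a one-sample test: n = ((z_{α} + z_β) / d)².
z_{α} + z_β = 1.645 + 0.674 = 2.319.
n = (2.319 / 0.66)² = 3.514² = 12.35.
Round up.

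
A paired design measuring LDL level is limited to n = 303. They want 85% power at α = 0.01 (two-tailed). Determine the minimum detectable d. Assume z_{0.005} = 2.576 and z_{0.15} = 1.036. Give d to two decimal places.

d_min ≈ 0.21

For a single sample (or paired design) of n = 303: d_min = (z_{α/2} + z_β)/√n.
z-sum = 2.576 + 1.036 = 3.612.
d_min = 3.612 / √303 = 3.612 / 17.407 = 0.208.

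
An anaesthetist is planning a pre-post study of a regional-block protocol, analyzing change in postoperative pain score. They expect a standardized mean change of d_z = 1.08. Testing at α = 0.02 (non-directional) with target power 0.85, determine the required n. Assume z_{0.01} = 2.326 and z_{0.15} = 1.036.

For a paired (one-sample on differences) test: n = ((z_{α/2} + z_β) / d)².
z_{α/2} + z_β = 2.326 + 1.036 = 3.362.
n = (3.362 / 1.08)² = 3.113² = 9.69.
Round up.

n = 10 pairs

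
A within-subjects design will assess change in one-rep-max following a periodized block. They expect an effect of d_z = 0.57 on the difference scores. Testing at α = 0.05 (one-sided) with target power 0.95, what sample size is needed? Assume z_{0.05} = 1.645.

n = 34 pairs

For a paired (one-sample on differences) test: n = ((z_{α} + z_β) / d)².
z_{α} + z_β = 1.645 + 1.645 = 3.290.
n = (3.290 / 0.57)² = 5.772² = 33.32.
Round up.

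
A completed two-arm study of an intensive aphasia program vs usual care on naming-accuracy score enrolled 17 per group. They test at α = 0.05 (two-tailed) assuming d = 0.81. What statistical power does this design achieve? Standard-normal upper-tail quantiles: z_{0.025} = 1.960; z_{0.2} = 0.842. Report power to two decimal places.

power ≈ 0.66

For two equal groups, power = Φ(d·√(n/2) − z_{α/2}).
d·√(n/2) = 0.81 × √(17/2) = 0.81 × 2.915 = 2.362.
z_β = 2.362 − 1.960 = 0.402.
Power = Φ(0.402) = 0.656.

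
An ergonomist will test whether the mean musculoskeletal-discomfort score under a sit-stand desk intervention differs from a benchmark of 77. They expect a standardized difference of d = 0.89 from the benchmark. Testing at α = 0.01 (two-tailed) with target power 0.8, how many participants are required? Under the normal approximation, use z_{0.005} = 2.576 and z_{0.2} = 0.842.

n = 15

For a one-sample test: n = ((z_{α/2} + z_β) / d)².
z_{α/2} + z_β = 2.576 + 0.842 = 3.418.
n = (3.418 / 0.89)² = 3.840² = 14.75.
Round up.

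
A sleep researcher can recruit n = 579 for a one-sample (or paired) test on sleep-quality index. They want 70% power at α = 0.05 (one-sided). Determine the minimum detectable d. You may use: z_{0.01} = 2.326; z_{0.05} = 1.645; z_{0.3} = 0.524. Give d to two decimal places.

d_min ≈ 0.09

For a single sample (or paired design) of n = 579: d_min = (z_{α} + z_β)/√n.
z-sum = 1.645 + 0.524 = 2.169.
d_min = 2.169 / √579 = 2.169 / 24.062 = 0.090.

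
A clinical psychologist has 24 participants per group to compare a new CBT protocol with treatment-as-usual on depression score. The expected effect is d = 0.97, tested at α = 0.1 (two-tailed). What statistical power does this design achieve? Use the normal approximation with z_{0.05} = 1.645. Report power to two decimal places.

For two equal groups, power = Φ(d·√(n/2) − z_{α/2}).
d·√(n/2) = 0.97 × √(24/2) = 0.97 × 3.464 = 3.360.
z_β = 3.360 − 1.645 = 1.715.
Power = Φ(1.715) = 0.957.

power ≈ 0.96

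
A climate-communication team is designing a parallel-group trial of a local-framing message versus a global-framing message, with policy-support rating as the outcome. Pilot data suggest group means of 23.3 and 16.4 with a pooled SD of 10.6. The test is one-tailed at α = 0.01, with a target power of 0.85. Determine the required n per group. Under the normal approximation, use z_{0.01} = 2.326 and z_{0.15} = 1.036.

n = 54 per group

Cohen's d = |M₁ − M₂| / SD_pooled = |23.3 − 16.4| / 10.6 = 6.9 / 10.6 = 0.651.
For two independent groups with equal n: n = 2·((z_{α} + z_β) / d)².
z_{α} + z_β = 2.326 + 1.036 = 3.362.
n = 2 × (3.362 / 0.651)² = 2 × 5.164² = 2 × 26.67 = 53.3.
Round up to the next whole participant.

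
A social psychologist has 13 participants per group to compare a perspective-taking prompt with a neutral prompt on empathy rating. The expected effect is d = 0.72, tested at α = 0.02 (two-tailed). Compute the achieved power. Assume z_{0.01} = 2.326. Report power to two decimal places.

power ≈ 0.31

For two equal groups, power = Φ(d·√(n/2) − z_{α/2}).
d·√(n/2) = 0.72 × √(13/2) = 0.72 × 2.550 = 1.836.
z_β = 1.836 − 2.326 = -0.490.
Power = Φ(-0.490) = 0.312.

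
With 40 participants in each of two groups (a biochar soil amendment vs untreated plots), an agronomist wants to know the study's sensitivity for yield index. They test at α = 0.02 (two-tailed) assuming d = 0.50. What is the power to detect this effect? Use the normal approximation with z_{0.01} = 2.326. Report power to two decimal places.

For two equal groups, power = Φ(d·√(n/2) − z_{α/2}).
d·√(n/2) = 0.50 × √(40/2) = 0.50 × 4.472 = 2.236.
z_β = 2.236 − 2.326 = -0.090.
Power = Φ(-0.090) = 0.464.

power ≈ 0.46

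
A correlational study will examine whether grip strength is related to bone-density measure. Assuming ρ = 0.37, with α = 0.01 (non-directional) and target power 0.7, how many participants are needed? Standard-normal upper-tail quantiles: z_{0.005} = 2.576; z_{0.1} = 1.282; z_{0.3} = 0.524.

Fisher's z: C = ½·ln((1+r)/(1−r)) = ½·ln(2.1746) = 0.3884.
n = ((z_{α/2} + z_β)/C)² + 3.
(2.576 + 0.524) / 0.3884 = 3.100 / 0.3884 = 7.981.
n = 7.981² + 3 = 63.70 + 3 = 66.7.
Round up.

n = 67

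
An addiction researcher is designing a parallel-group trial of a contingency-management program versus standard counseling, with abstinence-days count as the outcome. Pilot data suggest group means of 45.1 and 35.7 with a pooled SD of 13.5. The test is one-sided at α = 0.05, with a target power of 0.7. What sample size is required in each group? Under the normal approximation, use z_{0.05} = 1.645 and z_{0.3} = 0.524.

Cohen's d = |M₁ − M₂| / SD_pooled = |45.1 − 35.7| / 13.5 = 9.4 / 13.5 = 0.696.
For two independent groups with equal n: n = 2·((z_{α} + z_β) / d)².
z_{α} + z_β = 1.645 + 0.524 = 2.169.
n = 2 × (2.169 / 0.696)² = 2 × 3.116² = 2 × 9.71 = 19.4.
Round up to the next whole participant.

n = 20 per group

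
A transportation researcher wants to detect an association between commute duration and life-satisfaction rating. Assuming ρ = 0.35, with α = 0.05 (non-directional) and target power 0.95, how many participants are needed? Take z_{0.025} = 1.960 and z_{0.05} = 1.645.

Fisher's z: C = ½·ln((1+r)/(1−r)) = ½·ln(2.0769) = 0.3654.
n = ((z_{α/2} + z_β)/C)² + 3.
(1.960 + 1.645) / 0.3654 = 3.605 / 0.3654 = 9.866.
n = 9.866² + 3 = 97.34 + 3 = 100.3.
Round up.

n = 101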